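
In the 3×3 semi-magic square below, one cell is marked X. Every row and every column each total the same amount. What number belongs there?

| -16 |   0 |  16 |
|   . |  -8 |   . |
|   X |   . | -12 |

Row 1 is complete and sums to 0; that is the magic constant.
Column 2 must total 0; the given cells sum to -8, so (3,2) = 8.
From column 3, 0 − (16 + (-12)) gives (2,3) = -4.
Using row 2: -8 + (-4) + ? → (2,1) = 0 − (-12) = 12.
The remaining cell in row 3 is (3,1) = 0 − (-4) = 4.

4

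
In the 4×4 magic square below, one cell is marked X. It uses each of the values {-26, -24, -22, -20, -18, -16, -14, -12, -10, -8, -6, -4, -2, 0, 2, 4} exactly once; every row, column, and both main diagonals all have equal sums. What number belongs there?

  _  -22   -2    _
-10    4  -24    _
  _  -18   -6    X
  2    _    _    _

The 16 entries sum to -176, so each line sums to -176/4 = -44.
Row 2 must total -44; the given cells sum to -30, so (2,4) = -14.
Using column 2: -22 + 4 + (-18) + ? → (4,2) = -44 − (-36) = -8.
Column 3 needs -44; the known cells sum to -32, so (4,3) = -12.
From anti-diagonal, -44 − (-24 + (-18) + 2) gives (1,4) = -4.
Using row 1: -22 + (-2) + (-4) + ? → (1,1) = -44 − (-28) = -16.
Row 4 needs -44; the known cells sum to -18, so (4,4) = -26.
Column 1: -16 + (-10) + 2 + ? = -44, so (3,1) = -20.
Column 4 must total -44; the given cells sum to -44, so (3,4) = 0.

0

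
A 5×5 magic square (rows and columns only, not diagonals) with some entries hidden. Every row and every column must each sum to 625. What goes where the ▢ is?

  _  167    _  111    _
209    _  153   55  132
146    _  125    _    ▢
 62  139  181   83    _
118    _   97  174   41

104

Row 2: 209 + 153 + 55 + 132 + ? = 625, so (2,2) = 76.
Using row 4: 62 + 139 + 181 + 83 + ? → (4,5) = 625 − 465 = 160.
From row 5, 625 − (118 + 97 + 174 + 41) gives (5,2) = 195.
Using column 1: 209 + 146 + 62 + 118 + ? → (1,1) = 625 − 535 = 90.
Column 2 must total 625; the given cells sum to 577, so (3,2) = 48.
The remaining cell in column 3 is (1,3) = 625 − 556 = 69.
Using column 4: 111 + 55 + 83 + 174 + ? → (3,4) = 625 − 423 = 202.
Using row 1: 90 + 167 + 69 + 111 + ? → (1,5) = 625 − 437 = 188.
From row 3, 625 − (146 + 48 + 125 + 202) gives (3,5) = 104.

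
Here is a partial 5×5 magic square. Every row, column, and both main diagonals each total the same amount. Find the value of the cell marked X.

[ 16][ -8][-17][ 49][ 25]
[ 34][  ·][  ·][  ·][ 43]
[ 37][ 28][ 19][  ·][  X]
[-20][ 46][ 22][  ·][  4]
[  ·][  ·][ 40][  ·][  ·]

-14

Row 1 is complete and sums to 65; that is the magic constant.
Row 4 needs 65; the known cells sum to 52, so (4,4) = 13.
The remaining cell in column 1 is (5,1) = 65 − 67 = -2.
Column 3 needs 65; the known cells sum to 64, so (2,3) = 1.
Anti-diagonal must total 65; the given cells sum to 88, so (2,4) = -23.
The remaining cell in row 2 is (2,2) = 65 − 55 = 10.
From column 2, 65 − (-8 + 10 + 28 + 46) gives (5,2) = -11.
Main diagonal must total 65; the given cells sum to 58, so (5,5) = 7.
Row 5: -2 + (-11) + 40 + 7 + ? = 65, so (5,4) = 31.
Using column 4: 49 + (-23) + 13 + 31 + ? → (3,4) = 65 − 70 = -5.
From column 5, 65 − (25 + 43 + 4 + 7) gives (3,5) = -14.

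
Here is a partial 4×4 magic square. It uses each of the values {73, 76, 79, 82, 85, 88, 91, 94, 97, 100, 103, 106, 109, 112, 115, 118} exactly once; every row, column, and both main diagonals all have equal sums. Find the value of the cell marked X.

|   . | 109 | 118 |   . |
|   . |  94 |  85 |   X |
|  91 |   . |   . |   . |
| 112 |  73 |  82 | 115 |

The 16 entries sum to 1528, so each line sums to 1528/4 = 382.
From column 2, 382 − (109 + 94 + 73) gives (3,2) = 106.
From column 3, 382 − (118 + 85 + 82) gives (3,3) = 97.
Main diagonal needs 382; the known cells sum to 306, so (1,1) = 76.
From anti-diagonal, 382 − (85 + 106 + 112) gives (1,4) = 79.
From row 3, 382 − (91 + 106 + 97) gives (3,4) = 88.
Column 1 needs 382; the known cells sum to 279, so (2,1) = 103.
Using column 4: 79 + 88 + 115 + ? → (2,4) = 382 − 282 = 100.

100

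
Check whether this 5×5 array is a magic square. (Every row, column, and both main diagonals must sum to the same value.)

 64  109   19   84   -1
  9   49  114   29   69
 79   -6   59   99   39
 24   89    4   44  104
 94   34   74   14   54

Row 1: 64 + 109 + 19 + 84 + (-1) = 275.
Row 2: 9 + 49 + 114 + 29 + 69 = 270.
Row 3: 79 + (-6) + 59 + 99 + 39 = 270.
Row 4: 24 + 89 + 4 + 44 + 104 = 265.
Row 5: 94 + 34 + 74 + 14 + 54 = 270.
Column 1: 64 + 9 + 79 + 24 + 94 = 270.
Column 2: 109 + 49 + (-6) + 89 + 34 = 275.
Column 3: 19 + 114 + 59 + 4 + 74 = 270.
Column 4: 84 + 29 + 99 + 44 + 14 = 270.
Column 5: -1 + 69 + 39 + 104 + 54 = 265.
Main diagonal: 64 + 49 + 59 + 44 + 54 = 270.
Anti-diagonal: -1 + 29 + 59 + 89 + 94 = 270.

No — row 4 sums to 265 but anti-diagonal sums to 270.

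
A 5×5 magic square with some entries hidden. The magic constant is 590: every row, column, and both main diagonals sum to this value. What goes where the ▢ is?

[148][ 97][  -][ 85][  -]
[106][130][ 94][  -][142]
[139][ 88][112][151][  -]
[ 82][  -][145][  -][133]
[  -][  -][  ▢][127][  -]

Row 2 needs 590; the known cells sum to 472, so (2,4) = 118.
The remaining cell in row 3 is (3,5) = 590 − 490 = 100.
The remaining cell in column 1 is (5,1) = 590 − 475 = 115.
Using column 4: 85 + 118 + 151 + 127 + ? → (4,4) = 590 − 481 = 109.
Main diagonal: 148 + 130 + 112 + 109 + ? = 590, so (5,5) = 91.
The remaining cell in row 4 is (4,2) = 590 − 469 = 121.
From column 2, 590 − (97 + 130 + 88 + 121) gives (5,2) = 154.
The remaining cell in column 5 is (1,5) = 590 − 466 = 124.
The remaining cell in row 1 is (1,3) = 590 − 454 = 136.
Row 5: 115 + 154 + 127 + 91 + ? = 590, so (5,3) = 103.

103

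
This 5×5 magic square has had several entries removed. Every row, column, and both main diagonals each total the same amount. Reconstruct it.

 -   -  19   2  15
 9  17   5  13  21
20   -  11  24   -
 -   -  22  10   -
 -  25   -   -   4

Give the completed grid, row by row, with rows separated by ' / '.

Row 2 is already complete: 9 + 17 + 5 + 13 + 21 = 65, so that is the magic constant.
Column 3: 19 + 5 + 11 + 22 + ? = 65, so (5,3) = 8.
Using column 4: 2 + 13 + 24 + 10 + ? → (5,4) = 65 − 49 = 16.
Main diagonal must total 65; the given cells sum to 42, so (1,1) = 23.
Row 1 must total 65; the given cells sum to 59, so (1,2) = 6.
Row 5 needs 65; the known cells sum to 53, so (5,1) = 12.
Column 1: 23 + 9 + 20 + 12 + ? = 65, so (4,1) = 1.
The remaining cell in anti-diagonal is (4,2) = 65 − 51 = 14.
From row 4, 65 − (1 + 14 + 22 + 10) gives (4,5) = 18.
The remaining cell in column 2 is (3,2) = 65 − 62 = 3.
Column 5 must total 65; the given cells sum to 58, so (3,5) = 7.

23 6 19 2 15 / 9 17 5 13 21 / 20 3 11 24 7 / 1 14 22 10 18 / 12 25 8 16 4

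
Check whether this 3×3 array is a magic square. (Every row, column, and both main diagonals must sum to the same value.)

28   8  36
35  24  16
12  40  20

Row 1: 28 + 8 + 36 = 72.
Row 2: 35 + 24 + 16 = 75.
Row 3: 12 + 40 + 20 = 72.
Column 1: 28 + 35 + 12 = 75.
Column 2: 8 + 24 + 40 = 72.
Column 3: 36 + 16 + 20 = 72.
Main diagonal: 28 + 24 + 20 = 72.
Anti-diagonal: 36 + 24 + 12 = 72.

No — column 1 sums to 75 but column 3 sums to 72.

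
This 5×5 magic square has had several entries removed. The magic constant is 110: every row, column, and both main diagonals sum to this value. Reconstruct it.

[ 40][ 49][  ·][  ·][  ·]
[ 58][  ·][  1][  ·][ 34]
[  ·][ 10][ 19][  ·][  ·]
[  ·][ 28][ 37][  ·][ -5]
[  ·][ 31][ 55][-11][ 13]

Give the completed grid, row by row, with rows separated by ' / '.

Row 5 needs 110; the known cells sum to 88, so (5,1) = 22.
The remaining cell in column 2 is (2,2) = 110 − 118 = -8.
Using column 3: 1 + 19 + 37 + 55 + ? → (1,3) = 110 − 112 = -2.
Main diagonal needs 110; the known cells sum to 64, so (4,4) = 46.
Row 2 must total 110; the given cells sum to 85, so (2,4) = 25.
Using row 4: 28 + 37 + 46 + (-5) + ? → (4,1) = 110 − 106 = 4.
The remaining cell in column 1 is (3,1) = 110 − 124 = -14.
From anti-diagonal, 110 − (25 + 19 + 28 + 22) gives (1,5) = 16.
Using row 1: 40 + 49 + (-2) + 16 + ? → (1,4) = 110 − 103 = 7.
Column 4 must total 110; the given cells sum to 67, so (3,4) = 43.
Column 5: 16 + 34 + (-5) + 13 + ? = 110, so (3,5) = 52.

40 49 -2 7 16 / 58 -8 1 25 34 / -14 10 19 43 52 / 4 28 37 46 -5 / 22 31 55 -11 13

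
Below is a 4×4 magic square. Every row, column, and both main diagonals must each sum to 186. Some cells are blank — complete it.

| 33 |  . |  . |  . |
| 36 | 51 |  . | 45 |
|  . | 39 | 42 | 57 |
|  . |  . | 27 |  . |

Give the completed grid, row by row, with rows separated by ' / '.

33 66 63 24 / 36 51 54 45 / 48 39 42 57 / 69 30 27 60

Row 2 needs 186; the known cells sum to 132, so (2,3) = 54.
Row 3 must total 186; the given cells sum to 138, so (3,1) = 48.
From column 1, 186 − (33 + 36 + 48) gives (4,1) = 69.
Column 3 needs 186; the known cells sum to 123, so (1,3) = 63.
Main diagonal: 33 + 51 + 42 + ? = 186, so (4,4) = 60.
Using anti-diagonal: 54 + 39 + 69 + ? → (1,4) = 186 − 162 = 24.
The remaining cell in row 1 is (1,2) = 186 − 120 = 66.
Row 4 must total 186; the given cells sum to 156, so (4,2) = 30.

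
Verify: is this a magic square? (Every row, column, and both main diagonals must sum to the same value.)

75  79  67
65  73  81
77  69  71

No — row 1 sums to 221 but row 2 sums to 219.

Row 1: 75 + 79 + 67 = 221.
Row 2: 65 + 73 + 81 = 219.
Row 3: 77 + 69 + 71 = 217.
Column 1: 75 + 65 + 77 = 217.
Column 2: 79 + 73 + 69 = 221.
Column 3: 67 + 81 + 71 = 219.
Main diagonal: 75 + 73 + 71 = 219.
Anti-diagonal: 67 + 73 + 77 = 217.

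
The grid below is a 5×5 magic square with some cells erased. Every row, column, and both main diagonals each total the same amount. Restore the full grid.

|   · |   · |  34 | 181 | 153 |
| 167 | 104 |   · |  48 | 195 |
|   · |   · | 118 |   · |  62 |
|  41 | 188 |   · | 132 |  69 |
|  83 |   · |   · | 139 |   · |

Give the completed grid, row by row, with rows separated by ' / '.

Anti-diagonal is already complete: 153 + 48 + 118 + 188 + 83 = 590, so that is the magic constant.
Row 2: 167 + 104 + 48 + 195 + ? = 590, so (2,3) = 76.
Row 4: 41 + 188 + 132 + 69 + ? = 590, so (4,3) = 160.
Using column 3: 34 + 76 + 118 + 160 + ? → (5,3) = 590 − 388 = 202.
Column 4 must total 590; the given cells sum to 500, so (3,4) = 90.
Column 5: 153 + 195 + 62 + 69 + ? = 590, so (5,5) = 111.
From main diagonal, 590 − (104 + 118 + 132 + 111) gives (1,1) = 125.
From row 1, 590 − (125 + 34 + 181 + 153) gives (1,2) = 97.
Row 5 must total 590; the given cells sum to 535, so (5,2) = 55.
Column 1: 125 + 167 + 41 + 83 + ? = 590, so (3,1) = 174.
Column 2 must total 590; the given cells sum to 444, so (3,2) = 146.

125 97 34 181 153 / 167 104 76 48 195 / 174 146 118 90 62 / 41 188 160 132 69 / 83 55 202 139 111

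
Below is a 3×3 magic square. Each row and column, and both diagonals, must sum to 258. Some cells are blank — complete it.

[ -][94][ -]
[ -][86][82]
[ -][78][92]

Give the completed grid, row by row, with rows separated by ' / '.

From row 2, 258 − (86 + 82) gives (2,1) = 90.
Row 3 must total 258; the given cells sum to 170, so (3,1) = 88.
From column 1, 258 − (90 + 88) gives (1,1) = 80.
From column 3, 258 − (82 + 92) gives (1,3) = 84.

80 94 84 / 90 86 82 / 88 78 92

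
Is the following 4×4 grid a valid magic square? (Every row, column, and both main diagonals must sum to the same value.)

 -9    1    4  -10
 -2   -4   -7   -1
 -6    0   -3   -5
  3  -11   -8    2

Yes

Row 1: -9 + 1 + 4 + (-10) = -14.
Row 2: -2 + (-4) + (-7) + (-1) = -14.
Row 3: -6 + 0 + (-3) + (-5) = -14.
Row 4: 3 + (-11) + (-8) + 2 = -14.
Column 1: -9 + (-2) + (-6) + 3 = -14.
Column 2: 1 + (-4) + 0 + (-11) = -14.
Column 3: 4 + (-7) + (-3) + (-8) = -14.
Column 4: -10 + (-1) + (-5) + 2 = -14.
Main diagonal: -9 + (-4) + (-3) + 2 = -14.
Anti-diagonal: -10 + (-7) + 0 + 3 = -14.
All lines sum to -14.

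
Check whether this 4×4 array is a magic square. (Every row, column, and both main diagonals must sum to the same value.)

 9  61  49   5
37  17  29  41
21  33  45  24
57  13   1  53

No — row 4 sums to 124 but column 4 sums to 123.

Row 1: 9 + 61 + 49 + 5 = 124.
Row 2: 37 + 17 + 29 + 41 = 124.
Row 3: 21 + 33 + 45 + 24 = 123.
Row 4: 57 + 13 + 1 + 53 = 124.
Column 1: 9 + 37 + 21 + 57 = 124.
Column 2: 61 + 17 + 33 + 13 = 124.
Column 3: 49 + 29 + 45 + 1 = 124.
Column 4: 5 + 41 + 24 + 53 = 123.
Main diagonal: 9 + 17 + 45 + 53 = 124.
Anti-diagonal: 5 + 29 + 33 + 57 = 124.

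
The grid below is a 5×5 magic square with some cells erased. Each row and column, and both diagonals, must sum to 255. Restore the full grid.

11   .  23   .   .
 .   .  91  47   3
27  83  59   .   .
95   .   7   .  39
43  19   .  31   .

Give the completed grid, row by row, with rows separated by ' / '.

From column 1, 255 − (11 + 27 + 95 + 43) gives (2,1) = 79.
From column 3, 255 − (23 + 91 + 59 + 7) gives (5,3) = 75.
Row 2 needs 255; the known cells sum to 220, so (2,2) = 35.
Row 5 needs 255; the known cells sum to 168, so (5,5) = 87.
From main diagonal, 255 − (11 + 35 + 59 + 87) gives (4,4) = 63.
Row 4 must total 255; the given cells sum to 204, so (4,2) = 51.
Column 2 needs 255; the known cells sum to 188, so (1,2) = 67.
Anti-diagonal needs 255; the known cells sum to 200, so (1,5) = 55.
Row 1: 11 + 67 + 23 + 55 + ? = 255, so (1,4) = 99.
Column 4 needs 255; the known cells sum to 240, so (3,4) = 15.
Column 5 needs 255; the known cells sum to 184, so (3,5) = 71.

11 67 23 99 55 / 79 35 91 47 3 / 27 83 59 15 71 / 95 51 7 63 39 / 43 19 75 31 87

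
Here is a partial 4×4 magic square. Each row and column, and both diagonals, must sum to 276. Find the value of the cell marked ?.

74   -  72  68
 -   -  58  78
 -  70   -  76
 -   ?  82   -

60

Row 1 needs 276; the known cells sum to 214, so (1,2) = 62.
From column 3, 276 − (72 + 58 + 82) gives (3,3) = 64.
Column 4 must total 276; the given cells sum to 222, so (4,4) = 54.
Main diagonal: 74 + 64 + 54 + ? = 276, so (2,2) = 84.
Anti-diagonal: 68 + 58 + 70 + ? = 276, so (4,1) = 80.
Row 2 needs 276; the known cells sum to 220, so (2,1) = 56.
The remaining cell in row 3 is (3,1) = 276 − 210 = 66.
Row 4 needs 276; the known cells sum to 216, so (4,2) = 60.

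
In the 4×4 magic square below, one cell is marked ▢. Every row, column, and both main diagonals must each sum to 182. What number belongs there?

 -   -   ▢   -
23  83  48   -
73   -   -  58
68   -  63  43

The remaining cell in row 2 is (2,4) = 182 − 154 = 28.
Row 4 needs 182; the known cells sum to 174, so (4,2) = 8.
From column 1, 182 − (23 + 73 + 68) gives (1,1) = 18.
Column 4: 28 + 58 + 43 + ? = 182, so (1,4) = 53.
Main diagonal must total 182; the given cells sum to 144, so (3,3) = 38.
Anti-diagonal needs 182; the known cells sum to 169, so (3,2) = 13.
Column 2 needs 182; the known cells sum to 104, so (1,2) = 78.
From column 3, 182 − (48 + 38 + 63) gives (1,3) = 33.

33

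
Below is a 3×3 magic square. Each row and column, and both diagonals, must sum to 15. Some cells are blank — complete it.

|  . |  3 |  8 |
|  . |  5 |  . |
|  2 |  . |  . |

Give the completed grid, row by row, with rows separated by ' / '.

Row 1 needs 15; the known cells sum to 11, so (1,1) = 4.
Column 1 must total 15; the given cells sum to 6, so (2,1) = 9.
Column 2 needs 15; the known cells sum to 8, so (3,2) = 7.
The remaining cell in main diagonal is (3,3) = 15 − 9 = 6.
Row 2: 9 + 5 + ? = 15, so (2,3) = 1.

4 3 8 / 9 5 1 / 2 7 6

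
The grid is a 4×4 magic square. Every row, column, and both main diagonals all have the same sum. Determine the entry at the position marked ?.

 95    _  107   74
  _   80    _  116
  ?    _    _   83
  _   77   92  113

Column 4 is complete and sums to 386; that is the magic constant.
Row 1: 95 + 107 + 74 + ? = 386, so (1,2) = 110.
Row 4: 77 + 92 + 113 + ? = 386, so (4,1) = 104.
The remaining cell in column 2 is (3,2) = 386 − 267 = 119.
From main diagonal, 386 − (95 + 80 + 113) gives (3,3) = 98.
From anti-diagonal, 386 − (74 + 119 + 104) gives (2,3) = 89.
Row 2 needs 386; the known cells sum to 285, so (2,1) = 101.
Row 3 must total 386; the given cells sum to 300, so (3,1) = 86.

86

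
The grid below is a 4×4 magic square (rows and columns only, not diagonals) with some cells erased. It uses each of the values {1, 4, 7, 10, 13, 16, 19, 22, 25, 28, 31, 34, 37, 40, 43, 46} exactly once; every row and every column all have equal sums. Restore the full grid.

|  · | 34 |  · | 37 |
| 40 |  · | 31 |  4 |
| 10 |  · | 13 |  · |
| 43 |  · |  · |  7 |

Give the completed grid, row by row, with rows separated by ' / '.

The 16 entries sum to 376, so each line sums to 376/4 = 94.
Row 2 must total 94; the given cells sum to 75, so (2,2) = 19.
From column 1, 94 − (40 + 10 + 43) gives (1,1) = 1.
Column 4 must total 94; the given cells sum to 48, so (3,4) = 46.
The remaining cell in row 1 is (1,3) = 94 − 72 = 22.
Row 3 needs 94; the known cells sum to 69, so (3,2) = 25.
Column 2 must total 94; the given cells sum to 78, so (4,2) = 16.
From column 3, 94 − (22 + 31 + 13) gives (4,3) = 28.

1 34 22 37 / 40 19 31 4 / 10 25 13 46 / 43 16 28 7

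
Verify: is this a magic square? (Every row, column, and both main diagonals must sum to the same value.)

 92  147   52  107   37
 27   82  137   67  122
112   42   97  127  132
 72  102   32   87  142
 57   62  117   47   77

No — column 2 sums to 435 but anti-diagonal sums to 360.

Row 1: 92 + 147 + 52 + 107 + 37 = 435.
Row 2: 27 + 82 + 137 + 67 + 122 = 435.
Row 3: 112 + 42 + 97 + 127 + 132 = 510.
Row 4: 72 + 102 + 32 + 87 + 142 = 435.
Row 5: 57 + 62 + 117 + 47 + 77 = 360.
Column 1: 92 + 27 + 112 + 72 + 57 = 360.
Column 2: 147 + 82 + 42 + 102 + 62 = 435.
Column 3: 52 + 137 + 97 + 32 + 117 = 435.
Column 4: 107 + 67 + 127 + 87 + 47 = 435.
Column 5: 37 + 122 + 132 + 142 + 77 = 510.
Main diagonal: 92 + 82 + 97 + 87 + 77 = 435.
Anti-diagonal: 37 + 67 + 97 + 102 + 57 = 360.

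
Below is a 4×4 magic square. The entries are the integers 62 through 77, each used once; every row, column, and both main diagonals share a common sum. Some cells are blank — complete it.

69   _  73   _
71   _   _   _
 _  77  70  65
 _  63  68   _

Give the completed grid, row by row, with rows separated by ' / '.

69 74 73 62 / 71 64 67 76 / 66 77 70 65 / 72 63 68 75

The entries are 62 through 77, which sum to 1112, so each line sums to 1112/4 = 278.
Row 3 needs 278; the known cells sum to 212, so (3,1) = 66.
From column 1, 278 − (69 + 71 + 66) gives (4,1) = 72.
Column 3 needs 278; the known cells sum to 211, so (2,3) = 67.
Anti-diagonal: 67 + 77 + 72 + ? = 278, so (1,4) = 62.
Row 1: 69 + 73 + 62 + ? = 278, so (1,2) = 74.
Using row 4: 72 + 63 + 68 + ? → (4,4) = 278 − 203 = 75.
Column 2 must total 278; the given cells sum to 214, so (2,2) = 64.
Column 4: 62 + 65 + 75 + ? = 278, so (2,4) = 76.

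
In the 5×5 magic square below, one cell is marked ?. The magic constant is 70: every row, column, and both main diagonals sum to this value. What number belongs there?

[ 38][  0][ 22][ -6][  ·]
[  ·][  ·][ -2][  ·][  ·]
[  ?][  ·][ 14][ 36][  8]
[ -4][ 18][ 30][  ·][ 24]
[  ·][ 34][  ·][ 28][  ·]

20

Row 1 must total 70; the given cells sum to 54, so (1,5) = 16.
Row 4 needs 70; the known cells sum to 68, so (4,4) = 2.
Column 3: 22 + (-2) + 14 + 30 + ? = 70, so (5,3) = 6.
The remaining cell in column 4 is (2,4) = 70 − 60 = 10.
Anti-diagonal: 16 + 10 + 14 + 18 + ? = 70, so (5,1) = 12.
Row 5 needs 70; the known cells sum to 80, so (5,5) = -10.
Column 5: 16 + 8 + 24 + (-10) + ? = 70, so (2,5) = 32.
Main diagonal must total 70; the given cells sum to 44, so (2,2) = 26.
Using row 2: 26 + (-2) + 10 + 32 + ? → (2,1) = 70 − 66 = 4.
Column 1 must total 70; the given cells sum to 50, so (3,1) = 20.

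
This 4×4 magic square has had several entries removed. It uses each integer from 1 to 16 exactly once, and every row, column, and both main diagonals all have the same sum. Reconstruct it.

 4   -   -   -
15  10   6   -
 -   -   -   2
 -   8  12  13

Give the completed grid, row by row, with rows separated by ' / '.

The entries are 1 through 16, which sum to 136, so each line sums to 136/4 = 34.
Row 2 must total 34; the given cells sum to 31, so (2,4) = 3.
Row 4 needs 34; the known cells sum to 33, so (4,1) = 1.
From column 1, 34 − (4 + 15 + 1) gives (3,1) = 14.
Column 4 must total 34; the given cells sum to 18, so (1,4) = 16.
The remaining cell in main diagonal is (3,3) = 34 − 27 = 7.
Using anti-diagonal: 16 + 6 + 1 + ? → (3,2) = 34 − 23 = 11.
Column 2: 10 + 11 + 8 + ? = 34, so (1,2) = 5.
Using column 3: 6 + 7 + 12 + ? → (1,3) = 34 − 25 = 9.

4 5 9 16 / 15 10 6 3 / 14 11 7 2 / 1 8 12 13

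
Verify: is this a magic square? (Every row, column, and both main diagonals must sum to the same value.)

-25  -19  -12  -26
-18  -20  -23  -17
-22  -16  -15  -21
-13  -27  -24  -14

Row 1: -25 + (-19) + (-12) + (-26) = -82.
Row 2: -18 + (-20) + (-23) + (-17) = -78.
Row 3: -22 + (-16) + (-15) + (-21) = -74.
Row 4: -13 + (-27) + (-24) + (-14) = -78.
Column 1: -25 + (-18) + (-22) + (-13) = -78.
Column 2: -19 + (-20) + (-16) + (-27) = -82.
Column 3: -12 + (-23) + (-15) + (-24) = -74.
Column 4: -26 + (-17) + (-21) + (-14) = -78.
Main diagonal: -25 + (-20) + (-15) + (-14) = -74.
Anti-diagonal: -26 + (-23) + (-16) + (-13) = -78.

No — column 3 sums to -74 but column 1 sums to -78.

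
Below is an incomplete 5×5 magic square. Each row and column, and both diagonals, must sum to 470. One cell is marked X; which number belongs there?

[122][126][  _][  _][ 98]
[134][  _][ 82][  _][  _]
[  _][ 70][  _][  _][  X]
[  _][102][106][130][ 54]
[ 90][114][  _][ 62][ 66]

142

Using row 4: 102 + 106 + 130 + 54 + ? → (4,1) = 470 − 392 = 78.
From row 5, 470 − (90 + 114 + 62 + 66) gives (5,3) = 138.
Column 1 must total 470; the given cells sum to 424, so (3,1) = 46.
Column 2 must total 470; the given cells sum to 412, so (2,2) = 58.
Main diagonal needs 470; the known cells sum to 376, so (3,3) = 94.
Anti-diagonal needs 470; the known cells sum to 384, so (2,4) = 86.
The remaining cell in row 2 is (2,5) = 470 − 360 = 110.
The remaining cell in column 3 is (1,3) = 470 − 420 = 50.
Column 5 needs 470; the known cells sum to 328, so (3,5) = 142.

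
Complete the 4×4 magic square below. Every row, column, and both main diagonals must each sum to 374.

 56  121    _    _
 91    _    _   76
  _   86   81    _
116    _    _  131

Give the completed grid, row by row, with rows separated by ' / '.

56 121 126 71 / 91 106 101 76 / 111 86 81 96 / 116 61 66 131

Column 1: 56 + 91 + 116 + ? = 374, so (3,1) = 111.
Main diagonal needs 374; the known cells sum to 268, so (2,2) = 106.
Row 2 needs 374; the known cells sum to 273, so (2,3) = 101.
Row 3: 111 + 86 + 81 + ? = 374, so (3,4) = 96.
Column 2 must total 374; the given cells sum to 313, so (4,2) = 61.
Column 4 needs 374; the known cells sum to 303, so (1,4) = 71.
Row 1: 56 + 121 + 71 + ? = 374, so (1,3) = 126.
The remaining cell in row 4 is (4,3) = 374 − 308 = 66.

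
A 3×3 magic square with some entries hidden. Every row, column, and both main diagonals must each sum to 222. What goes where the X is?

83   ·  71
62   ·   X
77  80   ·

Row 1 must total 222; the given cells sum to 154, so (1,2) = 68.
Row 3 needs 222; the known cells sum to 157, so (3,3) = 65.
Column 2 must total 222; the given cells sum to 148, so (2,2) = 74.
Column 3: 71 + 65 + ? = 222, so (2,3) = 86.

86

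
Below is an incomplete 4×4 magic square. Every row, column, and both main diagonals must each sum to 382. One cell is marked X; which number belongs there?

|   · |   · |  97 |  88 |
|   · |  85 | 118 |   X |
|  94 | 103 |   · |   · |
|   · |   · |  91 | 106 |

Column 3 must total 382; the given cells sum to 306, so (3,3) = 76.
Main diagonal must total 382; the given cells sum to 267, so (1,1) = 115.
Using anti-diagonal: 88 + 118 + 103 + ? → (4,1) = 382 − 309 = 73.
Row 1: 115 + 97 + 88 + ? = 382, so (1,2) = 82.
Row 3 needs 382; the known cells sum to 273, so (3,4) = 109.
From row 4, 382 − (73 + 91 + 106) gives (4,2) = 112.
Using column 1: 115 + 94 + 73 + ? → (2,1) = 382 − 282 = 100.
Column 4 must total 382; the given cells sum to 303, so (2,4) = 79.

79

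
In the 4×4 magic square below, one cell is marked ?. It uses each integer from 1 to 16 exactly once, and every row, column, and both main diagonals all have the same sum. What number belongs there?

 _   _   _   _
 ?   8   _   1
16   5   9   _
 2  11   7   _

13

The entries are 1 through 16, which sum to 136, so each line sums to 136/4 = 34.
From row 3, 34 − (16 + 5 + 9) gives (3,4) = 4.
From row 4, 34 − (2 + 11 + 7) gives (4,4) = 14.
Column 2: 8 + 5 + 11 + ? = 34, so (1,2) = 10.
Column 4: 1 + 4 + 14 + ? = 34, so (1,4) = 15.
Using main diagonal: 8 + 9 + 14 + ? → (1,1) = 34 − 31 = 3.
Anti-diagonal: 15 + 5 + 2 + ? = 34, so (2,3) = 12.
Using row 1: 3 + 10 + 15 + ? → (1,3) = 34 − 28 = 6.
Row 2: 8 + 12 + 1 + ? = 34, so (2,1) = 13.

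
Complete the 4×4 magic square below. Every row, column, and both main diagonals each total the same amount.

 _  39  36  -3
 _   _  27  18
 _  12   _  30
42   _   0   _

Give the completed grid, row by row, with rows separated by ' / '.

6 39 36 -3 / 9 24 27 18 / 21 12 15 30 / 42 3 0 33

Anti-diagonal is already complete: -3 + 27 + 12 + 42 = 78, so that is the magic constant.
Row 1: 39 + 36 + (-3) + ? = 78, so (1,1) = 6.
Column 3: 36 + 27 + 0 + ? = 78, so (3,3) = 15.
The remaining cell in column 4 is (4,4) = 78 − 45 = 33.
Main diagonal must total 78; the given cells sum to 54, so (2,2) = 24.
Using row 2: 24 + 27 + 18 + ? → (2,1) = 78 − 69 = 9.
Row 3 needs 78; the known cells sum to 57, so (3,1) = 21.
Row 4 must total 78; the given cells sum to 75, so (4,2) = 3.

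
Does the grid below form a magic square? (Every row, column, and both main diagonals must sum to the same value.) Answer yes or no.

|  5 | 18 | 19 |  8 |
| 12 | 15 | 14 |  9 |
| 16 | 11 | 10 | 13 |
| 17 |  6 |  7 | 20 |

Row 1: 5 + 18 + 19 + 8 = 50.
Row 2: 12 + 15 + 14 + 9 = 50.
Row 3: 16 + 11 + 10 + 13 = 50.
Row 4: 17 + 6 + 7 + 20 = 50.
Column 1: 5 + 12 + 16 + 17 = 50.
Column 2: 18 + 15 + 11 + 6 = 50.
Column 3: 19 + 14 + 10 + 7 = 50.
Column 4: 8 + 9 + 13 + 20 = 50.
Main diagonal: 5 + 15 + 10 + 20 = 50.
Anti-diagonal: 8 + 14 + 11 + 17 = 50.
All lines sum to 50.

Yes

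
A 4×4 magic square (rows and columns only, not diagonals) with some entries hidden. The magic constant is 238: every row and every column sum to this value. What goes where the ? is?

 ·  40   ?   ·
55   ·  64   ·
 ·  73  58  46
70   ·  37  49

79

From row 3, 238 − (73 + 58 + 46) gives (3,1) = 61.
From row 4, 238 − (70 + 37 + 49) gives (4,2) = 82.
Column 1: 55 + 61 + 70 + ? = 238, so (1,1) = 52.
Column 2: 40 + 73 + 82 + ? = 238, so (2,2) = 43.
The remaining cell in column 3 is (1,3) = 238 − 159 = 79.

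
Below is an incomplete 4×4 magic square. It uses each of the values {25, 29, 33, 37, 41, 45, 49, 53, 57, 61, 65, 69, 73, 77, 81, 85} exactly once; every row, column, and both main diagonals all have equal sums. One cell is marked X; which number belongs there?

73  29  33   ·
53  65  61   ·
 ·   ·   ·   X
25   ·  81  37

The 16 entries sum to 880, so each line sums to 880/4 = 220.
Using row 1: 73 + 29 + 33 + ? → (1,4) = 220 − 135 = 85.
Row 2 needs 220; the known cells sum to 179, so (2,4) = 41.
Row 4 needs 220; the known cells sum to 143, so (4,2) = 77.
Column 1 must total 220; the given cells sum to 151, so (3,1) = 69.
Using column 2: 29 + 65 + 77 + ? → (3,2) = 220 − 171 = 49.
Column 3 needs 220; the known cells sum to 175, so (3,3) = 45.
Using column 4: 85 + 41 + 37 + ? → (3,4) = 220 − 163 = 57.

57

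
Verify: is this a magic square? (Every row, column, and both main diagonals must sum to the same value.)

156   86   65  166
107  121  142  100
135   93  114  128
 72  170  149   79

No — row 1 sums to 473 but column 2 sums to 470.

Row 1: 156 + 86 + 65 + 166 = 473.
Row 2: 107 + 121 + 142 + 100 = 470.
Row 3: 135 + 93 + 114 + 128 = 470.
Row 4: 72 + 170 + 149 + 79 = 470.
Column 1: 156 + 107 + 135 + 72 = 470.
Column 2: 86 + 121 + 93 + 170 = 470.
Column 3: 65 + 142 + 114 + 149 = 470.
Column 4: 166 + 100 + 128 + 79 = 473.
Main diagonal: 156 + 121 + 114 + 79 = 470.
Anti-diagonal: 166 + 142 + 93 + 72 = 473.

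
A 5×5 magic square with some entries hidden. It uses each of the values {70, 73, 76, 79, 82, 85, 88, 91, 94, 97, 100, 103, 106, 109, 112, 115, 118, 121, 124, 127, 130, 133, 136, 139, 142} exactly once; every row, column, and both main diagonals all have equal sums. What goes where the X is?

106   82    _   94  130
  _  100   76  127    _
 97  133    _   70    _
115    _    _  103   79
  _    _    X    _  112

85

The 25 entries sum to 2650, so each line sums to 2650/5 = 530.
Using row 1: 106 + 82 + 94 + 130 + ? → (1,3) = 530 − 412 = 118.
Column 4 must total 530; the given cells sum to 394, so (5,4) = 136.
Using main diagonal: 106 + 100 + 103 + 112 + ? → (3,3) = 530 − 421 = 109.
Row 3 needs 530; the known cells sum to 409, so (3,5) = 121.
The remaining cell in column 5 is (2,5) = 530 − 442 = 88.
Row 2: 100 + 76 + 127 + 88 + ? = 530, so (2,1) = 139.
From column 1, 530 − (106 + 139 + 97 + 115) gives (5,1) = 73.
Anti-diagonal must total 530; the given cells sum to 439, so (4,2) = 91.
Row 4 needs 530; the known cells sum to 388, so (4,3) = 142.
Column 2: 82 + 100 + 133 + 91 + ? = 530, so (5,2) = 124.
Column 3 needs 530; the known cells sum to 445, so (5,3) = 85.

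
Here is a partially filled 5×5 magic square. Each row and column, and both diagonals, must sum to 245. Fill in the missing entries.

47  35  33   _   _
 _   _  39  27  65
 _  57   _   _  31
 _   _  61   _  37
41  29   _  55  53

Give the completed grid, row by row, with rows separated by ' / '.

The remaining cell in row 5 is (5,3) = 245 − 178 = 67.
From column 3, 245 − (33 + 39 + 61 + 67) gives (3,3) = 45.
Using column 5: 65 + 31 + 37 + 53 + ? → (1,5) = 245 − 186 = 59.
From anti-diagonal, 245 − (59 + 27 + 45 + 41) gives (4,2) = 73.
Row 1 must total 245; the given cells sum to 174, so (1,4) = 71.
Column 2 needs 245; the known cells sum to 194, so (2,2) = 51.
Main diagonal: 47 + 51 + 45 + 53 + ? = 245, so (4,4) = 49.
Row 2 must total 245; the given cells sum to 182, so (2,1) = 63.
Row 4 must total 245; the given cells sum to 220, so (4,1) = 25.
From column 1, 245 − (47 + 63 + 25 + 41) gives (3,1) = 69.
Column 4 needs 245; the known cells sum to 202, so (3,4) = 43.

47 35 33 71 59 / 63 51 39 27 65 / 69 57 45 43 31 / 25 73 61 49 37 / 41 29 67 55 53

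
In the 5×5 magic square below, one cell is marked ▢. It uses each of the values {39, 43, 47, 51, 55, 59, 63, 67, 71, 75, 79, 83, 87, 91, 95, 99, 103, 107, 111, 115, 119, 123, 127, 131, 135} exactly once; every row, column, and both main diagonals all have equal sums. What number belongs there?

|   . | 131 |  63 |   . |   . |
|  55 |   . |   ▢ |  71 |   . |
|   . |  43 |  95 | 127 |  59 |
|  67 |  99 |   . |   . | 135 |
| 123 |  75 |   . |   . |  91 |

119

The 25 entries sum to 2175, so each line sums to 2175/5 = 435.
Row 3 must total 435; the given cells sum to 324, so (3,1) = 111.
Column 1 must total 435; the given cells sum to 356, so (1,1) = 79.
Using column 2: 131 + 43 + 99 + 75 + ? → (2,2) = 435 − 348 = 87.
The remaining cell in main diagonal is (4,4) = 435 − 352 = 83.
Anti-diagonal must total 435; the given cells sum to 388, so (1,5) = 47.
Row 1: 79 + 131 + 63 + 47 + ? = 435, so (1,4) = 115.
Row 4 needs 435; the known cells sum to 384, so (4,3) = 51.
Column 4 needs 435; the known cells sum to 396, so (5,4) = 39.
From column 5, 435 − (47 + 59 + 135 + 91) gives (2,5) = 103.
The remaining cell in row 2 is (2,3) = 435 − 316 = 119.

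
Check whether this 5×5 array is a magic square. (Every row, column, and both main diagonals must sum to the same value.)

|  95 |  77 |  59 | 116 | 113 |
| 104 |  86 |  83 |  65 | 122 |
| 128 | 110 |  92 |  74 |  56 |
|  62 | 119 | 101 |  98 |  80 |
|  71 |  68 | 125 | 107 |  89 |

Row 1: 95 + 77 + 59 + 116 + 113 = 460.
Row 2: 104 + 86 + 83 + 65 + 122 = 460.
Row 3: 128 + 110 + 92 + 74 + 56 = 460.
Row 4: 62 + 119 + 101 + 98 + 80 = 460.
Row 5: 71 + 68 + 125 + 107 + 89 = 460.
Column 1: 95 + 104 + 128 + 62 + 71 = 460.
Column 2: 77 + 86 + 110 + 119 + 68 = 460.
Column 3: 59 + 83 + 92 + 101 + 125 = 460.
Column 4: 116 + 65 + 74 + 98 + 107 = 460.
Column 5: 113 + 122 + 56 + 80 + 89 = 460.
Main diagonal: 95 + 86 + 92 + 98 + 89 = 460.
Anti-diagonal: 113 + 65 + 92 + 119 + 71 = 460.
All lines sum to 460.

Yes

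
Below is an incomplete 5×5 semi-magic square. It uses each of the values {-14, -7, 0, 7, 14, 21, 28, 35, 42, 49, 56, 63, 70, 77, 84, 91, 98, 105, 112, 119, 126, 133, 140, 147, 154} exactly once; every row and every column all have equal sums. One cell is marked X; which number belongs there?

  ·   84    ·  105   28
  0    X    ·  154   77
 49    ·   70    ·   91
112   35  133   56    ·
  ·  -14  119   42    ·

The 25 entries sum to 1750, so each line sums to 1750/5 = 350.
Row 4: 112 + 35 + 133 + 56 + ? = 350, so (4,5) = 14.
From column 4, 350 − (105 + 154 + 56 + 42) gives (3,4) = -7.
Column 5 needs 350; the known cells sum to 210, so (5,5) = 140.
Row 3 must total 350; the given cells sum to 203, so (3,2) = 147.
Row 5 must total 350; the given cells sum to 287, so (5,1) = 63.
Column 1: 0 + 49 + 112 + 63 + ? = 350, so (1,1) = 126.
Column 2 must total 350; the given cells sum to 252, so (2,2) = 98.

98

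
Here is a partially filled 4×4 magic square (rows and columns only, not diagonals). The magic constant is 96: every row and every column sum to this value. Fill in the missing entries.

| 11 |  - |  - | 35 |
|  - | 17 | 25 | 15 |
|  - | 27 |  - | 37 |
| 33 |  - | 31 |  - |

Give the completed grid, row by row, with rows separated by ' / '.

The remaining cell in row 2 is (2,1) = 96 − 57 = 39.
From column 1, 96 − (11 + 39 + 33) gives (3,1) = 13.
Using column 4: 35 + 15 + 37 + ? → (4,4) = 96 − 87 = 9.
Row 3 must total 96; the given cells sum to 77, so (3,3) = 19.
Row 4 needs 96; the known cells sum to 73, so (4,2) = 23.
The remaining cell in column 2 is (1,2) = 96 − 67 = 29.
Column 3: 25 + 19 + 31 + ? = 96, so (1,3) = 21.

11 29 21 35 / 39 17 25 15 / 13 27 19 37 / 33 23 31 9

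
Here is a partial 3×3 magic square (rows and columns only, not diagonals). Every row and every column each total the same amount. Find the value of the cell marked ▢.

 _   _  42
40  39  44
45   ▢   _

Row 2 is complete and sums to 123; that is the magic constant.
Column 1: 40 + 45 + ? = 123, so (1,1) = 38.
Column 3 needs 123; the known cells sum to 86, so (3,3) = 37.
Using row 1: 38 + 42 + ? → (1,2) = 123 − 80 = 43.
Row 3 needs 123; the known cells sum to 82, so (3,2) = 41.

41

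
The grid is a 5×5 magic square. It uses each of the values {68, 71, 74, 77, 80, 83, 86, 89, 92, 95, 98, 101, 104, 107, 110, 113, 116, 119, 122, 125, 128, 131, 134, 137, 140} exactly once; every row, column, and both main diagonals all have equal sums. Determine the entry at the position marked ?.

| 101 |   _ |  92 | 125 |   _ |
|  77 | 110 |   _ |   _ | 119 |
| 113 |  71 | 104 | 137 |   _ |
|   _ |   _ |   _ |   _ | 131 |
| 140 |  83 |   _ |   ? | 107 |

74

The 25 entries sum to 2600, so each line sums to 2600/5 = 520.
Row 3: 113 + 71 + 104 + 137 + ? = 520, so (3,5) = 95.
Column 1 must total 520; the given cells sum to 431, so (4,1) = 89.
Using column 5: 119 + 95 + 131 + 107 + ? → (1,5) = 520 − 452 = 68.
Using main diagonal: 101 + 110 + 104 + 107 + ? → (4,4) = 520 − 422 = 98.
Row 1: 101 + 92 + 125 + 68 + ? = 520, so (1,2) = 134.
Column 2 must total 520; the given cells sum to 398, so (4,2) = 122.
The remaining cell in anti-diagonal is (2,4) = 520 − 434 = 86.
Row 2 must total 520; the given cells sum to 392, so (2,3) = 128.
Row 4 needs 520; the known cells sum to 440, so (4,3) = 80.
Column 3 needs 520; the known cells sum to 404, so (5,3) = 116.
From column 4, 520 − (125 + 86 + 137 + 98) gives (5,4) = 74.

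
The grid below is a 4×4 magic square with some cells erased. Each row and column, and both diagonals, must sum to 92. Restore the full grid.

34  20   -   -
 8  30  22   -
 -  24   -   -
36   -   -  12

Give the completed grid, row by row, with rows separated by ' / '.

Row 2: 8 + 30 + 22 + ? = 92, so (2,4) = 32.
Column 1 must total 92; the given cells sum to 78, so (3,1) = 14.
Column 2 must total 92; the given cells sum to 74, so (4,2) = 18.
Using main diagonal: 34 + 30 + 12 + ? → (3,3) = 92 − 76 = 16.
Using anti-diagonal: 22 + 24 + 36 + ? → (1,4) = 92 − 82 = 10.
The remaining cell in row 1 is (1,3) = 92 − 64 = 28.
Row 3 needs 92; the known cells sum to 54, so (3,4) = 38.
Row 4: 36 + 18 + 12 + ? = 92, so (4,3) = 26.

34 20 28 10 / 8 30 22 32 / 14 24 16 38 / 36 18 26 12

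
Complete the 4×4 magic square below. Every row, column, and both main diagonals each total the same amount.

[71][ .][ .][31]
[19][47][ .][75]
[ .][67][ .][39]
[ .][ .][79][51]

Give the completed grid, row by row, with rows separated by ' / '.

Column 4 is already complete: 31 + 75 + 39 + 51 = 196, so that is the magic constant.
Row 2 needs 196; the known cells sum to 141, so (2,3) = 55.
Main diagonal: 71 + 47 + 51 + ? = 196, so (3,3) = 27.
Anti-diagonal needs 196; the known cells sum to 153, so (4,1) = 43.
Row 3 needs 196; the known cells sum to 133, so (3,1) = 63.
From row 4, 196 − (43 + 79 + 51) gives (4,2) = 23.
Column 2 needs 196; the known cells sum to 137, so (1,2) = 59.
Using column 3: 55 + 27 + 79 + ? → (1,3) = 196 − 161 = 35.

71 59 35 31 / 19 47 55 75 / 63 67 27 39 / 43 23 79 51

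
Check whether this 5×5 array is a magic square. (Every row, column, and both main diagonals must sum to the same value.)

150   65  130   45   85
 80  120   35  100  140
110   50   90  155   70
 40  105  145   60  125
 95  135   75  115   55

Row 1: 150 + 65 + 130 + 45 + 85 = 475.
Row 2: 80 + 120 + 35 + 100 + 140 = 475.
Row 3: 110 + 50 + 90 + 155 + 70 = 475.
Row 4: 40 + 105 + 145 + 60 + 125 = 475.
Row 5: 95 + 135 + 75 + 115 + 55 = 475.
Column 1: 150 + 80 + 110 + 40 + 95 = 475.
Column 2: 65 + 120 + 50 + 105 + 135 = 475.
Column 3: 130 + 35 + 90 + 145 + 75 = 475.
Column 4: 45 + 100 + 155 + 60 + 115 = 475.
Column 5: 85 + 140 + 70 + 125 + 55 = 475.
Main diagonal: 150 + 120 + 90 + 60 + 55 = 475.
Anti-diagonal: 85 + 100 + 90 + 105 + 95 = 475.
All lines sum to 475.

Yes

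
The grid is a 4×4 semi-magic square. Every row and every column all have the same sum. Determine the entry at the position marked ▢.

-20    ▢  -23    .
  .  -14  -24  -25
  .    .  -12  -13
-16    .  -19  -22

Column 3 is complete and sums to -78; that is the magic constant.
Row 2 needs -78; the known cells sum to -63, so (2,1) = -15.
Row 4 needs -78; the known cells sum to -57, so (4,2) = -21.
The remaining cell in column 1 is (3,1) = -78 − (-51) = -27.
From column 4, -78 − (-25 + (-13) + (-22)) gives (1,4) = -18.
Using row 1: -20 + (-23) + (-18) + ? → (1,2) = -78 − (-61) = -17.

-17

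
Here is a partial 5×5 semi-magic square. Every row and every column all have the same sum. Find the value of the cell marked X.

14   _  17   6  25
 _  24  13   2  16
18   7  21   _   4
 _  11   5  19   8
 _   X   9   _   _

20

Column 3 is complete and sums to 65; that is the magic constant.
From row 1, 65 − (14 + 17 + 6 + 25) gives (1,2) = 3.
Row 2: 24 + 13 + 2 + 16 + ? = 65, so (2,1) = 10.
Row 3 must total 65; the given cells sum to 50, so (3,4) = 15.
Row 4: 11 + 5 + 19 + 8 + ? = 65, so (4,1) = 22.
Column 1: 14 + 10 + 18 + 22 + ? = 65, so (5,1) = 1.
Using column 2: 3 + 24 + 7 + 11 + ? → (5,2) = 65 − 45 = 20.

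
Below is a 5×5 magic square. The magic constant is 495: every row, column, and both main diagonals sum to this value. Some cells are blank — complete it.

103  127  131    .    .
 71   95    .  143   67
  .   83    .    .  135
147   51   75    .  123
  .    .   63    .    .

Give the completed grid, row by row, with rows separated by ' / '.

The remaining cell in row 2 is (2,3) = 495 − 376 = 119.
Row 4 must total 495; the given cells sum to 396, so (4,4) = 99.
From column 2, 495 − (127 + 95 + 83 + 51) gives (5,2) = 139.
Column 3 needs 495; the known cells sum to 388, so (3,3) = 107.
The remaining cell in main diagonal is (5,5) = 495 − 404 = 91.
Column 5 must total 495; the given cells sum to 416, so (1,5) = 79.
The remaining cell in anti-diagonal is (5,1) = 495 − 380 = 115.
Row 1 must total 495; the given cells sum to 440, so (1,4) = 55.
Row 5: 115 + 139 + 63 + 91 + ? = 495, so (5,4) = 87.
Using column 1: 103 + 71 + 147 + 115 + ? → (3,1) = 495 − 436 = 59.
Using column 4: 55 + 143 + 99 + 87 + ? → (3,4) = 495 − 384 = 111.

103 127 131 55 79 / 71 95 119 143 67 / 59 83 107 111 135 / 147 51 75 99 123 / 115 139 63 87 91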